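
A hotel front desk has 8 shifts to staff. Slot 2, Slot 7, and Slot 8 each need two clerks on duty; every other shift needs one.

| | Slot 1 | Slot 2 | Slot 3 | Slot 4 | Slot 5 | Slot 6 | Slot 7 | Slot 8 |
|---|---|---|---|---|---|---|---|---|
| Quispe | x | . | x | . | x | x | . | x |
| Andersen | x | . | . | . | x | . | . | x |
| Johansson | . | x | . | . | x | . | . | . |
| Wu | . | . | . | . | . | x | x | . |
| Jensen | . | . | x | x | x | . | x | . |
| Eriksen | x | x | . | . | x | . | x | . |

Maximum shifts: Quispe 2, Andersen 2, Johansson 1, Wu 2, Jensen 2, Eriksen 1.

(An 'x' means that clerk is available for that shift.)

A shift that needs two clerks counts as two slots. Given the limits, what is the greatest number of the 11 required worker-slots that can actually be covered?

10

Total capacity across all clerks is 2+2+1+2+2+1 = 10, and 11 slots are needed, so at most 10 can be filled.
An assignment achieving 10: Slot 1→Andersen, Slot 2→Johansson+Eriksen, Slot 3→Quispe, Slot 4→Jensen, Slot 6→Wu, Slot 7→Wu+Jensen, Slot 8→Quispe+Andersen.
Loads: Quispe 2/2, Andersen 2/2, Johansson 1/1, Wu 2/2, Jensen 2/2, Eriksen 1/1.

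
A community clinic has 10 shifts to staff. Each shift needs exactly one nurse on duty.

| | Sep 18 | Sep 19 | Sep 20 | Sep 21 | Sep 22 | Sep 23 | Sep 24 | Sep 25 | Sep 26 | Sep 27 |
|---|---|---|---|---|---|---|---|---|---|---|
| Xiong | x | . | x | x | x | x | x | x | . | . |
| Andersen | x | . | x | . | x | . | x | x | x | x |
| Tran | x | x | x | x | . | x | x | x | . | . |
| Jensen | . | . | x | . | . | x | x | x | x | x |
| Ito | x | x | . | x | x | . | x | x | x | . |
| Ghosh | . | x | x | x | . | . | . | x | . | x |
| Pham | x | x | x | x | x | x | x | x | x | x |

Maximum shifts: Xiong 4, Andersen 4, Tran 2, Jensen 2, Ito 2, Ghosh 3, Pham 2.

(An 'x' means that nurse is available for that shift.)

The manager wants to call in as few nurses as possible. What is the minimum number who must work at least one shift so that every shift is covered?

3

10 slots to fill and no one can take more than 4, so at least ⌈10/4⌉ = 3 nurses are needed.
Xiong, Andersen, and Tran alone can cover everything: Sep 18→Xiong, Sep 19→Tran, Sep 20→Andersen, Sep 21→Xiong, Sep 22→Xiong, Sep 23→Xiong, Sep 24→Andersen, Sep 25→Tran, Sep 26→Andersen, Sep 27→Andersen.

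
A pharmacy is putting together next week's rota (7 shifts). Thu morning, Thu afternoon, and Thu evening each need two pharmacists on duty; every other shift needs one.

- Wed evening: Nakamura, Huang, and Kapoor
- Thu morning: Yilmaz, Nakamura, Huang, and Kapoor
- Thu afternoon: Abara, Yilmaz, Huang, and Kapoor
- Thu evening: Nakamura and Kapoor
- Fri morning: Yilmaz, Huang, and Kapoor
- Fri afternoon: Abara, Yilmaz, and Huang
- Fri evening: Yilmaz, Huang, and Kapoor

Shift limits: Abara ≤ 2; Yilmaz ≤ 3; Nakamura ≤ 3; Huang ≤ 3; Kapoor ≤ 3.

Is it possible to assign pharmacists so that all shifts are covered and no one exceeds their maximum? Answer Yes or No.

Yes

Thu evening can only be covered by Nakamura and Kapoor, so that assignment is forced.
One valid schedule: Wed evening→Nakamura, Thu morning→Yilmaz+Nakamura, Thu afternoon→Abara+Huang, Thu evening→Nakamura+Kapoor, Fri morning→Yilmaz, Fri afternoon→Abara, Fri evening→Yilmaz.
Loads: Abara 2/2, Yilmaz 3/3, Nakamura 3/3, Huang 1/3, Kapoor 1/3 — all within limits.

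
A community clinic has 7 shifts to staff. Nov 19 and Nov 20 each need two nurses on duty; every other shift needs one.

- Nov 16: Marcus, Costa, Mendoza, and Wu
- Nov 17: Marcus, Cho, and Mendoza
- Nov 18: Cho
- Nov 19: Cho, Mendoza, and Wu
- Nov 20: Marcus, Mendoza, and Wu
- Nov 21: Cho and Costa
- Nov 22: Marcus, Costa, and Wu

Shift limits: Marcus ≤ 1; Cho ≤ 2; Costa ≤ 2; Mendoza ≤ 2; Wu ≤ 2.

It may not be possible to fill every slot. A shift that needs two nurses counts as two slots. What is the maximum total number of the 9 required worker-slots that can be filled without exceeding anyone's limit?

Total capacity across all nurses is 1+2+2+2+2 = 9, and 9 slots are needed, so at most 9 can be filled.
An assignment achieving 9: Nov 16→Costa, Nov 17→Marcus, Nov 18→Cho, Nov 19→Mendoza+Wu, Nov 20→Mendoza+Wu, Nov 21→Cho, Nov 22→Costa.
Loads: Marcus 1/1, Cho 2/2, Costa 2/2, Mendoza 2/2, Wu 2/2.

9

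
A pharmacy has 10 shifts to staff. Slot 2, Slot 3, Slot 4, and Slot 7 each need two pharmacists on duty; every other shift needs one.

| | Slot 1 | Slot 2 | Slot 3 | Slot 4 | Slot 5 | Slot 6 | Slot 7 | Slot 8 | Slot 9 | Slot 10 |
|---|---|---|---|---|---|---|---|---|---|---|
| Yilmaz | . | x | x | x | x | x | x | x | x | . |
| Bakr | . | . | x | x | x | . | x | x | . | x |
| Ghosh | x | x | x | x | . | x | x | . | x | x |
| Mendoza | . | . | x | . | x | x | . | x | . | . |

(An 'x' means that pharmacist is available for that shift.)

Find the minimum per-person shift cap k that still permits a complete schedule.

4

With 4 pharmacists and 14 worker-slots to fill, someone must work at least ⌈14/4⌉ = 4 shifts, so k ≥ 4.
k = 4 works: Slot 1→Ghosh, Slot 2→Yilmaz+Ghosh, Slot 3→Bakr+Mendoza, Slot 4→Yilmaz+Bakr, Slot 5→Yilmaz, Slot 6→Ghosh, Slot 7→Bakr+Ghosh, Slot 8→Mendoza, Slot 9→Yilmaz, Slot 10→Bakr.
Loads: Yilmaz 4, Bakr 4, Ghosh 4, Mendoza 2 — all ≤ 4.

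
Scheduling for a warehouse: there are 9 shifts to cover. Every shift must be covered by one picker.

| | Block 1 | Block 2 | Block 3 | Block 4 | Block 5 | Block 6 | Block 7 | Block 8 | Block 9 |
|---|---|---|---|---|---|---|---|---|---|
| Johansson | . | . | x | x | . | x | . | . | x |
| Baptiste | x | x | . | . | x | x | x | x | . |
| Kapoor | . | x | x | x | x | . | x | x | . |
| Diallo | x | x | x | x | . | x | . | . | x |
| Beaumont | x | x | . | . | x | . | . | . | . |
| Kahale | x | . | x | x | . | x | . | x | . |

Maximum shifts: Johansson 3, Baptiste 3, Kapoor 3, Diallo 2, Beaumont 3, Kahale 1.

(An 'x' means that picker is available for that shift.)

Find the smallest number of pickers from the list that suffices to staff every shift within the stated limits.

3

9 slots to fill and no one can take more than 3, so at least ⌈9/3⌉ = 3 pickers are needed.
Johansson, Baptiste, and Kapoor alone can cover everything: Block 1→Baptiste, Block 2→Baptiste, Block 3→Johansson, Block 4→Johansson, Block 5→Kapoor, Block 6→Baptiste, Block 7→Kapoor, Block 8→Kapoor, Block 9→Johansson.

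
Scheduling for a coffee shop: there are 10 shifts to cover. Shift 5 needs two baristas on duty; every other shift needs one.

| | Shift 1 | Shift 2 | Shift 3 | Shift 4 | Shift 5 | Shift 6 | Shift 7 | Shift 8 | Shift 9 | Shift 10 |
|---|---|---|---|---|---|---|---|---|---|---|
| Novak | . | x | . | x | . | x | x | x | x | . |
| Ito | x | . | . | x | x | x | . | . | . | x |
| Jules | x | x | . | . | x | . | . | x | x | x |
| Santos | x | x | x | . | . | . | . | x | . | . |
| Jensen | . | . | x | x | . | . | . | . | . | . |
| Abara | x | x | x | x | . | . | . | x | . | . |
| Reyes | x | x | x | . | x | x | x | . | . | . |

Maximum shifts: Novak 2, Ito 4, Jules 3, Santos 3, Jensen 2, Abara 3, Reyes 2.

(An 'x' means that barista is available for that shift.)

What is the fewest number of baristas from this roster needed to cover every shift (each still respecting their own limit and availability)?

11 slots to fill and no one can take more than 4, so at least ⌈11/4⌉ = 3 baristas are needed.
Any 3 baristas together have capacity at most 4+3+3 = 10 < 11 slots, so 3 can never suffice.
Novak, Ito, Jules, and Santos alone can cover everything: Shift 1→Ito, Shift 2→Jules, Shift 3→Santos, Shift 4→Novak, Shift 5→Ito+Jules, Shift 6→Ito, Shift 7→Novak, Shift 8→Santos, Shift 9→Jules, Shift 10→Ito.

4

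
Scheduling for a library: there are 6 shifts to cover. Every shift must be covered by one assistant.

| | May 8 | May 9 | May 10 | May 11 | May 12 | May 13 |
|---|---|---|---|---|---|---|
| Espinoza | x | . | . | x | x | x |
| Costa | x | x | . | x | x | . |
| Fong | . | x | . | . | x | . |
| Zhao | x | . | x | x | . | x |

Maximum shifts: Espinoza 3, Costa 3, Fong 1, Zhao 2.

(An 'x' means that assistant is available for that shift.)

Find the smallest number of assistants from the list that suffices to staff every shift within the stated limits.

3

6 slots to fill and no one can take more than 3, so at least ⌈6/3⌉ = 2 assistants are needed.
No set of 2 assistants can cover every shift (each such set leaves at least one shift with no one available or exceeds a cap).
Espinoza, Costa, and Zhao alone can cover everything: May 8→Espinoza, May 9→Costa, May 10→Zhao, May 11→Costa, May 12→Espinoza, May 13→Espinoza.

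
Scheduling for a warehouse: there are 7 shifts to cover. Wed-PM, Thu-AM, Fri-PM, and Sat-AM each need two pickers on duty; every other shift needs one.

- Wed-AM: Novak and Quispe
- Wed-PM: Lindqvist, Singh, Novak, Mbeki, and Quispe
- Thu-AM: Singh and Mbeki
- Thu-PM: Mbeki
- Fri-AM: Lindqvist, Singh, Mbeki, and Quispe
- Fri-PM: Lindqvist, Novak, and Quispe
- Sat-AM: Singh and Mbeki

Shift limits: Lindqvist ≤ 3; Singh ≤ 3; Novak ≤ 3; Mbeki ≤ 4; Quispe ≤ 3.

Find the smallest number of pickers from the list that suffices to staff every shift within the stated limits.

11 slots to fill and no one can take more than 4, so at least ⌈11/4⌉ = 3 pickers are needed.
Any 3 pickers together have capacity at most 4+3+3 = 10 < 11 slots, so 3 can never suffice.
Lindqvist, Singh, Novak, and Mbeki alone can cover everything: Wed-AM→Novak, Wed-PM→Lindqvist+Singh, Thu-AM→Singh+Mbeki, Thu-PM→Mbeki, Fri-AM→Lindqvist, Fri-PM→Lindqvist+Novak, Sat-AM→Singh+Mbeki.

4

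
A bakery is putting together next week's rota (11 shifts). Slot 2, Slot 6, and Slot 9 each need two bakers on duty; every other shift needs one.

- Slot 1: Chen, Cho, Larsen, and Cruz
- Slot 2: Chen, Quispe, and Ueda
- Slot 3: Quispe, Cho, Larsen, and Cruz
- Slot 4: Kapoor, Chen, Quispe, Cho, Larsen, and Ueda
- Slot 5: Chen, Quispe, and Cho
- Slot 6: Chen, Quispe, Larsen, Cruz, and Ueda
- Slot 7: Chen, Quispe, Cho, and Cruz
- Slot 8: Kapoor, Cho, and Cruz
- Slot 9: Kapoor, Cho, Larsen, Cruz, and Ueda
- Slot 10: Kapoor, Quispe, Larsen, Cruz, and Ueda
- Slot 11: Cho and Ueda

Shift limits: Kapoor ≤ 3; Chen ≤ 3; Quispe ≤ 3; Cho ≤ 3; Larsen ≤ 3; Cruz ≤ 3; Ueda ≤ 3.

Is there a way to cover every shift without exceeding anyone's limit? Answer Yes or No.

One valid schedule: Slot 1→Chen, Slot 2→Chen+Quispe, Slot 3→Quispe, Slot 4→Kapoor, Slot 5→Chen, Slot 6→Larsen+Cruz, Slot 7→Quispe, Slot 8→Kapoor, Slot 9→Cho+Larsen, Slot 10→Kapoor, Slot 11→Cho.
Loads: Kapoor 3/3, Chen 3/3, Quispe 3/3, Cho 2/3, Larsen 2/3, Cruz 1/3, Ueda 0/3 — all within limits.

Yes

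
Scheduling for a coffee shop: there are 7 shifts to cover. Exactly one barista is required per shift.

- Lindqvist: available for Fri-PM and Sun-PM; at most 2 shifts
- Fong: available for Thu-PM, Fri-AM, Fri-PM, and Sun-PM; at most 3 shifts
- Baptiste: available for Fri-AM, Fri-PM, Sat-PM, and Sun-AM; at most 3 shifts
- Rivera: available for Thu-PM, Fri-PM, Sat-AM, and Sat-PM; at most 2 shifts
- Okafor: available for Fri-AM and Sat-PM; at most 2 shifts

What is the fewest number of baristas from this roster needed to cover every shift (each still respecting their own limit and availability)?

3

7 slots to fill and no one can take more than 3, so at least ⌈7/3⌉ = 3 baristas are needed.
Lindqvist, Baptiste, and Rivera alone can cover everything: Thu-PM→Rivera, Fri-AM→Baptiste, Fri-PM→Lindqvist, Sat-AM→Rivera, Sat-PM→Baptiste, Sun-AM→Baptiste, Sun-PM→Lindqvist.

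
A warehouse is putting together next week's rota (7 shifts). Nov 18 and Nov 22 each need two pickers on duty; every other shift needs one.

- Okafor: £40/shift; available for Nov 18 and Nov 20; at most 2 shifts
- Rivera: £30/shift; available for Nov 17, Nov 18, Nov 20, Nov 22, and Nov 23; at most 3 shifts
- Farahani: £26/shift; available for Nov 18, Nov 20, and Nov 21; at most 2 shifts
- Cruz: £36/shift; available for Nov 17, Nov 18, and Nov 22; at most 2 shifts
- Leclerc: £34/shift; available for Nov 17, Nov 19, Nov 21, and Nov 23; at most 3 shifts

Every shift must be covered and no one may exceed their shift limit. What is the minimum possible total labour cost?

£280

Nov 19 can only be covered by Leclerc, so that assignment is forced.
Nov 22 can only be covered by Rivera and Cruz, so that assignment is forced.
Picking the cheapest available picker for each shift independently would cost £268, but that ignores the shift limits.
An optimal schedule: Nov 17→Leclerc, Nov 18→Farahani+Rivera, Nov 19→Leclerc, Nov 20→Rivera, Nov 21→Farahani, Nov 22→Rivera+Cruz, Nov 23→Leclerc.
Total: 34 + 26 + 30 + 34 + 30 + 26 + 30 + 36 + 34 = £280.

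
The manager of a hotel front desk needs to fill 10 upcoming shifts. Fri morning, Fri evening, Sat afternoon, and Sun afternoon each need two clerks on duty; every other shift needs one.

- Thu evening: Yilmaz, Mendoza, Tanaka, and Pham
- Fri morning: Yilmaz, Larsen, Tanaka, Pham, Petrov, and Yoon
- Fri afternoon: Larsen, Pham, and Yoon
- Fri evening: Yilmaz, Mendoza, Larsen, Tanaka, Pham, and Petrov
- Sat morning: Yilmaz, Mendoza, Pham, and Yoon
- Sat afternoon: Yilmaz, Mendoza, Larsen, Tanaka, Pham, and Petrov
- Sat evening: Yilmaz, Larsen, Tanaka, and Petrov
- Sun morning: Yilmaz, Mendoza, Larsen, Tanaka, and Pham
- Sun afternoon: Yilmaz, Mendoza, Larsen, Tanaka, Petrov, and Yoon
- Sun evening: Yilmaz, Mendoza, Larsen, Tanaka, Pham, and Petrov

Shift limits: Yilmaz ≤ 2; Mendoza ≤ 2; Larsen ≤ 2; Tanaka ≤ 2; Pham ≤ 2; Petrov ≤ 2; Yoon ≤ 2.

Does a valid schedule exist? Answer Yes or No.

Yes

One valid schedule: Thu evening→Yilmaz, Fri morning→Tanaka+Yoon, Fri afternoon→Larsen, Fri evening→Tanaka+Pham, Sat morning→Yilmaz, Sat afternoon→Pham+Petrov, Sat evening→Larsen, Sun morning→Mendoza, Sun afternoon→Petrov+Yoon, Sun evening→Mendoza.
Loads: Yilmaz 2/2, Mendoza 2/2, Larsen 2/2, Tanaka 2/2, Pham 2/2, Petrov 2/2, Yoon 2/2 — all within limits.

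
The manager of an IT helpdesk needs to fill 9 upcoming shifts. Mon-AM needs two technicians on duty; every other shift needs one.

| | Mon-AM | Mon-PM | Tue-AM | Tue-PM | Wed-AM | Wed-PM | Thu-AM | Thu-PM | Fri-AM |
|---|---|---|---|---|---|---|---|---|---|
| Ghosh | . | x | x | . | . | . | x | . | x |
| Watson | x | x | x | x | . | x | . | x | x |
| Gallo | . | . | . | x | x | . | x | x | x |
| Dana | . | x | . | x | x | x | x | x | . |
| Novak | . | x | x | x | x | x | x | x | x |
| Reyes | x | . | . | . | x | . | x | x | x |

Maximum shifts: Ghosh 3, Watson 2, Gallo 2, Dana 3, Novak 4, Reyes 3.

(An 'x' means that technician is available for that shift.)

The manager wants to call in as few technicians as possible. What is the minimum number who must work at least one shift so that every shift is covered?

10 slots to fill and no one can take more than 4, so at least ⌈10/4⌉ = 3 technicians are needed.
No set of 3 technicians can cover every shift (each such set leaves at least one shift with no one available or exceeds a cap).
Ghosh, Watson, Gallo, and Reyes alone can cover everything: Mon-AM→Watson+Reyes, Mon-PM→Ghosh, Tue-AM→Ghosh, Tue-PM→Gallo, Wed-AM→Gallo, Wed-PM→Watson, Thu-AM→Ghosh, Thu-PM→Reyes, Fri-AM→Reyes.

4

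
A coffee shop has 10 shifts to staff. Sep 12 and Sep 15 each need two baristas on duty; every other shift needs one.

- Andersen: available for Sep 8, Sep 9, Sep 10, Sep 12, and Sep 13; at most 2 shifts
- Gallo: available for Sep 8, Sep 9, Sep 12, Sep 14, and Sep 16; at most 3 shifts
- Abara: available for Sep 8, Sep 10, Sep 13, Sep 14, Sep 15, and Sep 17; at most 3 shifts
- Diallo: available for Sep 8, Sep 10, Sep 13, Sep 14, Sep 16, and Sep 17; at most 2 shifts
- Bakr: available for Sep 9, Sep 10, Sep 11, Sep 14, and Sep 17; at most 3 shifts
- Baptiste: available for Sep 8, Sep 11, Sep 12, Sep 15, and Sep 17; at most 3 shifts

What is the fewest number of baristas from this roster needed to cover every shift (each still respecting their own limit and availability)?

4

12 slots to fill and no one can take more than 3, so at least ⌈12/3⌉ = 4 baristas are needed.
Gallo, Abara, Bakr, and Baptiste alone can cover everything: Sep 8→Baptiste, Sep 9→Gallo, Sep 10→Abara, Sep 11→Bakr, Sep 12→Gallo+Baptiste, Sep 13→Abara, Sep 14→Bakr, Sep 15→Abara+Baptiste, Sep 16→Gallo, Sep 17→Bakr.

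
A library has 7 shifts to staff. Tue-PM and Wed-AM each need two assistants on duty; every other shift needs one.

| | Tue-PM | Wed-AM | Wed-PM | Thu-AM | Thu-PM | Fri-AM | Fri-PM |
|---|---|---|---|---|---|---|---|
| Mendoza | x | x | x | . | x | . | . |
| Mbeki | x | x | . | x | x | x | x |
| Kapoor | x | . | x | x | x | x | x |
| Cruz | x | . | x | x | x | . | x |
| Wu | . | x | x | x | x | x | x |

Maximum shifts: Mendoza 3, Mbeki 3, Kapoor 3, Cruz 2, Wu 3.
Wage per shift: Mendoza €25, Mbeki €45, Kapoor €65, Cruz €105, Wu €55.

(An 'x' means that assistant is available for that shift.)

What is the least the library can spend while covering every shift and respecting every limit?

€375

Picking the cheapest available assistant for each shift independently would cost €325, but that ignores the shift limits.
An optimal schedule: Tue-PM→Mendoza+Mbeki, Wed-AM→Mendoza+Mbeki, Wed-PM→Mendoza, Thu-AM→Wu, Thu-PM→Wu, Fri-AM→Mbeki, Fri-PM→Wu.
Total: 25 + 45 + 25 + 45 + 25 + 55 + 55 + 45 + 55 = €375.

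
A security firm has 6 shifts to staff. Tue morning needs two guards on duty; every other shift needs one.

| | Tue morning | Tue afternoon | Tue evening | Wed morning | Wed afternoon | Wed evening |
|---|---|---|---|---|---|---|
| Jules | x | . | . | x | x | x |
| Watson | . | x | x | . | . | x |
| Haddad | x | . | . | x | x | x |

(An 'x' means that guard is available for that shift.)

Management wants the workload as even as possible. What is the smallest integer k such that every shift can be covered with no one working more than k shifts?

With 3 guards and 7 worker-slots to fill, someone must work at least ⌈7/3⌉ = 3 shifts, so k ≥ 3.
k = 3 works: Tue morning→Jules+Haddad, Tue afternoon→Watson, Tue evening→Watson, Wed morning→Jules, Wed afternoon→Jules, Wed evening→Watson.
Loads: Jules 3, Watson 3, Haddad 1 — all ≤ 3.

3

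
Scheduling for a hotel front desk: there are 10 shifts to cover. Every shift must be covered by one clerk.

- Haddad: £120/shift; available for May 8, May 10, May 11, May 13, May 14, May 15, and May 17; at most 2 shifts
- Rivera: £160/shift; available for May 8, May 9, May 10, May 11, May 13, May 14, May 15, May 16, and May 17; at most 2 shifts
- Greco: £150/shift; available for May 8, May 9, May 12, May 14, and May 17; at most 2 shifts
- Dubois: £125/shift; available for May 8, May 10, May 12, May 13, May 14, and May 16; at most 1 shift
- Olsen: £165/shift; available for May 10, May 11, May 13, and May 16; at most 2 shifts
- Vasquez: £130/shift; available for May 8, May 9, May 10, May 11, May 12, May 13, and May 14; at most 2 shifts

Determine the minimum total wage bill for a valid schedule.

Picking the cheapest available clerk for each shift independently would cost £1220, but that ignores the shift limits.
An optimal schedule: May 8→Greco, May 9→Vasquez, May 10→Rivera, May 11→Vasquez, May 12→Dubois, May 13→Olsen, May 14→Greco, May 15→Haddad, May 16→Rivera, May 17→Haddad.
Total: 150 + 130 + 160 + 130 + 125 + 165 + 150 + 120 + 160 + 120 = £1410.

£1410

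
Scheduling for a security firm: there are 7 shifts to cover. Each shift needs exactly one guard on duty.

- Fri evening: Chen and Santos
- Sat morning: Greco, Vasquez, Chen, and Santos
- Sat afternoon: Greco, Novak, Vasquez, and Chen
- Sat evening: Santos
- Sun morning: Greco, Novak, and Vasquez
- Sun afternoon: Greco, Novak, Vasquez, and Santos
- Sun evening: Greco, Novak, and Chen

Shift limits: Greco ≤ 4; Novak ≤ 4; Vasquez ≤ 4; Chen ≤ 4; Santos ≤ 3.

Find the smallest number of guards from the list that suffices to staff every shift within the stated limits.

2

7 slots to fill and no one can take more than 4, so at least ⌈7/4⌉ = 2 guards are needed.
Greco and Santos alone can cover everything: Fri evening→Santos, Sat morning→Greco, Sat afternoon→Greco, Sat evening→Santos, Sun morning→Greco, Sun afternoon→Santos, Sun evening→Greco.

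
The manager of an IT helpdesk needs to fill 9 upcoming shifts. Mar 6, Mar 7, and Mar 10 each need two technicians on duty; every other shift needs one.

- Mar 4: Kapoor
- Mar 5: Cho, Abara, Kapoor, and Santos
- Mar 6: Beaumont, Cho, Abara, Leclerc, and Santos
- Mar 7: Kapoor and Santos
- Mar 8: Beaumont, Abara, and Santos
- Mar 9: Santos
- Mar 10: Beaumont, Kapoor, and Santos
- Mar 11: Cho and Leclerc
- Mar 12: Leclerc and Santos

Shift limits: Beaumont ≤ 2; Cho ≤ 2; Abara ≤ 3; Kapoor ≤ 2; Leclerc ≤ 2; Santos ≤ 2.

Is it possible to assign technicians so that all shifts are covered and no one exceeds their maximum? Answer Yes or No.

Total capacity is 13 and 12 slots are needed, so capacity alone doesn't rule it out.
Shifts {Mar 4, Mar 7, Mar 9, Mar 10} need 6 worker-slots in total, but the technicians available for any of those shifts (Beaumont, Kapoor, and Santos) can supply at most 5 among them. So no valid schedule exists.

No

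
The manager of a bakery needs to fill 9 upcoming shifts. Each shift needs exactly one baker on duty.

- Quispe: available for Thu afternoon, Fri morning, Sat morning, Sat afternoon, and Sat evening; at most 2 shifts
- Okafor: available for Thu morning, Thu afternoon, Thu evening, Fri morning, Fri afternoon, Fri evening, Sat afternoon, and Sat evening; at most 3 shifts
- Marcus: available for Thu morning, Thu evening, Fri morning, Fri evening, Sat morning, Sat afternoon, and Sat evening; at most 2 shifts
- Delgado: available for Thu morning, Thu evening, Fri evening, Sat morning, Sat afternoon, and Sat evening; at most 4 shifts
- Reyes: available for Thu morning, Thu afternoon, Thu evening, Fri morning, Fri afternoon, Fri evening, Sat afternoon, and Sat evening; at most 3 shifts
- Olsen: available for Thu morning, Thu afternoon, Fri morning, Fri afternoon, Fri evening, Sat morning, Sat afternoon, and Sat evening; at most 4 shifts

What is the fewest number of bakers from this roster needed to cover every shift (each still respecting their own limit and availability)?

3

9 slots to fill and no one can take more than 4, so at least ⌈9/4⌉ = 3 bakers are needed.
Quispe, Okafor, and Delgado alone can cover everything: Thu morning→Okafor, Thu afternoon→Quispe, Thu evening→Okafor, Fri morning→Quispe, Fri afternoon→Okafor, Fri evening→Delgado, Sat morning→Delgado, Sat afternoon→Delgado, Sat evening→Delgado.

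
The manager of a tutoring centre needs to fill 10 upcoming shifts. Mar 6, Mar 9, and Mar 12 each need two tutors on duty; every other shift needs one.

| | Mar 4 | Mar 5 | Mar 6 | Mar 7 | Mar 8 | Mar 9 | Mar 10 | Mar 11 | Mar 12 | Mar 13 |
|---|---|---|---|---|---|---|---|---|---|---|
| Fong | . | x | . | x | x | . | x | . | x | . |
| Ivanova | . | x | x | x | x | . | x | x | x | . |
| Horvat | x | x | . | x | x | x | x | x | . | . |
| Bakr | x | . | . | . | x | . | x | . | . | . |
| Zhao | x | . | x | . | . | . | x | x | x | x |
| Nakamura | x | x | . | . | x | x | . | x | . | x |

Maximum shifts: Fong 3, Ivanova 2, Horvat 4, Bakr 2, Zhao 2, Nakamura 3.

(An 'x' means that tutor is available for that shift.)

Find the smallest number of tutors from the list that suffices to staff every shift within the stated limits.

5

13 slots to fill and no one can take more than 4, so at least ⌈13/4⌉ = 4 tutors are needed.
Any 4 tutors together have capacity at most 4+3+3+2 = 12 < 13 slots, so 4 can never suffice.
Fong, Ivanova, Horvat, Zhao, and Nakamura alone can cover everything: Mar 4→Horvat, Mar 5→Fong, Mar 6→Ivanova+Zhao, Mar 7→Fong, Mar 8→Horvat, Mar 9→Horvat+Nakamura, Mar 10→Horvat, Mar 11→Nakamura, Mar 12→Fong+Ivanova, Mar 13→Zhao.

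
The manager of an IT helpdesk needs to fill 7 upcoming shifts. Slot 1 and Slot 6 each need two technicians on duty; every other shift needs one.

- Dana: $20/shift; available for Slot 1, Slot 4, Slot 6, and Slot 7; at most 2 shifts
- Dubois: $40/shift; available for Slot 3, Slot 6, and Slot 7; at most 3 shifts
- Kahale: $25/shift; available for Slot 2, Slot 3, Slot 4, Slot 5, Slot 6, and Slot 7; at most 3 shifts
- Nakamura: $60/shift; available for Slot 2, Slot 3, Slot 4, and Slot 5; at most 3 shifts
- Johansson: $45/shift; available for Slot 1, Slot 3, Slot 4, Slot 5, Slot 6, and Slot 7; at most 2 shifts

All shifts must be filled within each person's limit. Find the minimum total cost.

Slot 1 can only be covered by Dana and Johansson, so that assignment is forced.
Picking the cheapest available technician for each shift independently would cost $225, but that ignores the shift limits.
An optimal schedule: Slot 1→Dana+Johansson, Slot 2→Kahale, Slot 3→Dubois, Slot 4→Dana, Slot 5→Kahale, Slot 6→Dubois+Kahale, Slot 7→Dubois.
Total: 20 + 45 + 25 + 40 + 20 + 25 + 40 + 25 + 40 = $280.

$280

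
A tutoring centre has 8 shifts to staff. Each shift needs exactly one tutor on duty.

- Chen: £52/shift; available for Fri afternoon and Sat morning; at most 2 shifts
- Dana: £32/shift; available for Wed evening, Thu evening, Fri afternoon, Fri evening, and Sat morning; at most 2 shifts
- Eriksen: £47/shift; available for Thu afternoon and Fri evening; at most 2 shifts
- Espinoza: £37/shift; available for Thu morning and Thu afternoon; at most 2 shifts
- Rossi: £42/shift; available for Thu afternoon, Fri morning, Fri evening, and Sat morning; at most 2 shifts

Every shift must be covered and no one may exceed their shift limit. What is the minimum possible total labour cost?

£321

Wed evening can only be covered by Dana, so that assignment is forced.
Thu morning can only be covered by Espinoza, so that assignment is forced.
Thu evening can only be covered by Dana, so that assignment is forced.
Picking the cheapest available tutor for each shift independently would cost £276, but that ignores the shift limits.
An optimal schedule: Wed evening→Dana, Thu morning→Espinoza, Thu afternoon→Espinoza, Thu evening→Dana, Fri morning→Rossi, Fri afternoon→Chen, Fri evening→Eriksen, Sat morning→Rossi.
Total: 32 + 37 + 37 + 32 + 42 + 52 + 47 + 42 = £321.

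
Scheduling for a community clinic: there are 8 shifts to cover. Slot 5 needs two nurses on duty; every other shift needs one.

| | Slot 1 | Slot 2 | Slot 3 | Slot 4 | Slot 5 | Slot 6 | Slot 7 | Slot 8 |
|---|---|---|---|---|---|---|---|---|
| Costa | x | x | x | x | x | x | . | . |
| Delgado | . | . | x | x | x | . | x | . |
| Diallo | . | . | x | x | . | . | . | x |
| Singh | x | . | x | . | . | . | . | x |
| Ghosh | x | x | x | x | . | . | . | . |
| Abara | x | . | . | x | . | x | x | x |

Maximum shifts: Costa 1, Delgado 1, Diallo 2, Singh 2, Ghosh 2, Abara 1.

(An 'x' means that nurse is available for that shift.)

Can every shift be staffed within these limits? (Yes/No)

No

Total capacity is 9 and 9 slots are needed, so capacity alone doesn't rule it out.
Shifts {Slot 5, Slot 6, Slot 7} need 4 worker-slots in total, but the nurses available for any of those shifts (Costa, Delgado, and Abara) can supply at most 3 among them. So no valid schedule exists.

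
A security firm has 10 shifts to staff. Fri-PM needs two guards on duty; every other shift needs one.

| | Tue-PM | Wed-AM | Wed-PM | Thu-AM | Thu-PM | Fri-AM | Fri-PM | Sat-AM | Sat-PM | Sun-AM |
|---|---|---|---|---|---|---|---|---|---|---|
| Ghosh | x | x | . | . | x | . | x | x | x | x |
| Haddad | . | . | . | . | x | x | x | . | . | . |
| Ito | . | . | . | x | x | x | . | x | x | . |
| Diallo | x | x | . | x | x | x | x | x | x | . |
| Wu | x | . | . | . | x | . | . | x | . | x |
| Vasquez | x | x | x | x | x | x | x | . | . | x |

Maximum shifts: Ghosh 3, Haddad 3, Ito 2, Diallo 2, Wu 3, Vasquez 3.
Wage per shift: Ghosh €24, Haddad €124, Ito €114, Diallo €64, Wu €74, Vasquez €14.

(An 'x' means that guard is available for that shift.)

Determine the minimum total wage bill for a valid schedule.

€464

Wed-PM can only be covered by Vasquez, so that assignment is forced.
Picking the cheapest available guard for each shift independently would cost €184, but that ignores the shift limits.
An optimal schedule: Tue-PM→Wu, Wed-AM→Vasquez, Wed-PM→Vasquez, Thu-AM→Vasquez, Thu-PM→Wu, Fri-AM→Diallo, Fri-PM→Ghosh+Diallo, Sat-AM→Wu, Sat-PM→Ghosh, Sun-AM→Ghosh.
Total: 74 + 14 + 14 + 14 + 74 + 64 + 24 + 64 + 74 + 24 + 24 = €464.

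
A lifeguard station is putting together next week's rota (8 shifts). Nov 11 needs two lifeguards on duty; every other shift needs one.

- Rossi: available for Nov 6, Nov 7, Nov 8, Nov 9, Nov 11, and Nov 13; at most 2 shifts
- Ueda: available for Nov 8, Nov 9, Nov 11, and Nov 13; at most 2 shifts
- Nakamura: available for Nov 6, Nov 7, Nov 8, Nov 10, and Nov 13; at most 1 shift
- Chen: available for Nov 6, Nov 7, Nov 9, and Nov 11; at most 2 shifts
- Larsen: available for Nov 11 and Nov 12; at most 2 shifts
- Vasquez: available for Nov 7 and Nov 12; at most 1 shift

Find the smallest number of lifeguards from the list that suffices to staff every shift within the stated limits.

9 slots to fill and no one can take more than 2, so at least ⌈9/2⌉ = 5 lifeguards are needed.
Rossi, Ueda, Nakamura, Chen, and Larsen alone can cover everything: Nov 6→Rossi, Nov 7→Rossi, Nov 8→Ueda, Nov 9→Chen, Nov 10→Nakamura, Nov 11→Chen+Larsen, Nov 12→Larsen, Nov 13→Ueda.

5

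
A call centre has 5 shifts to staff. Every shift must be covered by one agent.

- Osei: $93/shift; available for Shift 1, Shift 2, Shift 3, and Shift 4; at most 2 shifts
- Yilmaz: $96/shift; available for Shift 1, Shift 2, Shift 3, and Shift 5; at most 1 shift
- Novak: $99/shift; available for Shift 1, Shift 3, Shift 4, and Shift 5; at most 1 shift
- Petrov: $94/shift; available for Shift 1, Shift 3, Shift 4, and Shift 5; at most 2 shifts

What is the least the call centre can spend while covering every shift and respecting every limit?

Picking the cheapest available agent for each shift independently would cost $466, but that ignores the shift limits.
An optimal schedule: Shift 1→Petrov, Shift 2→Osei, Shift 3→Yilmaz, Shift 4→Osei, Shift 5→Petrov.
Total: 94 + 93 + 96 + 93 + 94 = $470.

$470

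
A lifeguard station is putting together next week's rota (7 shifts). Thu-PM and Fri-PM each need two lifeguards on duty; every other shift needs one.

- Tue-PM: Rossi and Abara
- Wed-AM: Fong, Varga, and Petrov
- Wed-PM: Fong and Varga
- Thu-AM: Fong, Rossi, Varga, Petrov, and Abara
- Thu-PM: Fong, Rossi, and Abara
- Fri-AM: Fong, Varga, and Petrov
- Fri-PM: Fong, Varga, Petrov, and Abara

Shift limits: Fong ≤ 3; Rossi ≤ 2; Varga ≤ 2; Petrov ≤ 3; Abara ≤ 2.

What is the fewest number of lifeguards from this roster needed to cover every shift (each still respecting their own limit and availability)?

9 slots to fill and no one can take more than 3, so at least ⌈9/3⌉ = 3 lifeguards are needed.
Any 3 lifeguards together have capacity at most 3+3+2 = 8 < 9 slots, so 3 can never suffice.
Fong, Rossi, Varga, and Petrov alone can cover everything: Tue-PM→Rossi, Wed-AM→Fong, Wed-PM→Fong, Thu-AM→Petrov, Thu-PM→Fong+Rossi, Fri-AM→Varga, Fri-PM→Varga+Petrov.

4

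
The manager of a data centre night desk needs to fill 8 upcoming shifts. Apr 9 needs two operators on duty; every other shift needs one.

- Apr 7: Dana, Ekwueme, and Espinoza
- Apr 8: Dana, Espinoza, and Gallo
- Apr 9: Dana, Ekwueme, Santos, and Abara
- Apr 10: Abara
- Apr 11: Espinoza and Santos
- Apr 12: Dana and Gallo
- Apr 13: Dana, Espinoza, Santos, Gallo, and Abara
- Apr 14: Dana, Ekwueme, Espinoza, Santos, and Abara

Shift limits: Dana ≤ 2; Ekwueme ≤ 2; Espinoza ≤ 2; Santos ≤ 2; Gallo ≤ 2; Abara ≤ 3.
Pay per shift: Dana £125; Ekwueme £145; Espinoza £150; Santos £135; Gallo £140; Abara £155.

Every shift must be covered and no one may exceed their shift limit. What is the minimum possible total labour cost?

£1245

Apr 10 can only be covered by Abara, so that assignment is forced.
Picking the cheapest available operator for each shift independently would cost £1175, but that ignores the shift limits.
An optimal schedule: Apr 7→Dana, Apr 8→Gallo, Apr 9→Santos+Ekwueme, Apr 10→Abara, Apr 11→Santos, Apr 12→Dana, Apr 13→Gallo, Apr 14→Ekwueme.
Total: 125 + 140 + 135 + 145 + 155 + 135 + 125 + 140 + 145 = £1245.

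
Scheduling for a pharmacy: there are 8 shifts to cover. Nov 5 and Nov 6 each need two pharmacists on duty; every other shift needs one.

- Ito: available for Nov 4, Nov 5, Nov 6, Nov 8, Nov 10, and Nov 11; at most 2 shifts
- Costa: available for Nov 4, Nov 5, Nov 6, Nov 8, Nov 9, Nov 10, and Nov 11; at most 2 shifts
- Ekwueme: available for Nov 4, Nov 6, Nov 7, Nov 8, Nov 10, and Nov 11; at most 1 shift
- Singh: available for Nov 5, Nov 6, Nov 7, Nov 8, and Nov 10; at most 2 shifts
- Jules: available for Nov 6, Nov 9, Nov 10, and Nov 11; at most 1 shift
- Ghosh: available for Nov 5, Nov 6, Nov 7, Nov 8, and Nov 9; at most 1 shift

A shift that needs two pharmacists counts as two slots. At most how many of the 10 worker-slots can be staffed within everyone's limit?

9

Total capacity across all pharmacists is 2+2+1+2+1+1 = 9, and 10 slots are needed, so at most 9 can be filled.
An assignment achieving 9: Nov 4→Ito, Nov 5→Ito+Costa, Nov 6→Ghosh, Nov 7→Ekwueme, Nov 8→Singh, Nov 9→Costa, Nov 10→Singh, Nov 11→Jules.
Loads: Ito 2/2, Costa 2/2, Ekwueme 1/1, Singh 2/2, Jules 1/1, Ghosh 1/1.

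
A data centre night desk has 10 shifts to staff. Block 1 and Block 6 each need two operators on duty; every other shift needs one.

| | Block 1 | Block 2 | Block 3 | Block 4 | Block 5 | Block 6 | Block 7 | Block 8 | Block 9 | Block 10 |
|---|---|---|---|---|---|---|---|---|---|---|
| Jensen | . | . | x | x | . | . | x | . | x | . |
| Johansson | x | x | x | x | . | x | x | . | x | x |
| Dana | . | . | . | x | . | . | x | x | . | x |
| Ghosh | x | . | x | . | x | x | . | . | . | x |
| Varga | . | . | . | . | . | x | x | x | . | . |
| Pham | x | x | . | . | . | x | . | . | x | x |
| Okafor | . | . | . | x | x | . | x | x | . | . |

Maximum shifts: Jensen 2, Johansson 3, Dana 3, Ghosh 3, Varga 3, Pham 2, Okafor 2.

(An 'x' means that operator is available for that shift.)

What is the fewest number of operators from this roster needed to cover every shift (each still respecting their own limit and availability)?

12 slots to fill and no one can take more than 3, so at least ⌈12/3⌉ = 4 operators are needed.
No set of 4 operators can cover every shift (each such set leaves at least one shift with no one available or exceeds a cap).
Jensen, Johansson, Dana, Ghosh, and Varga alone can cover everything: Block 1→Johansson+Ghosh, Block 2→Johansson, Block 3→Jensen, Block 4→Johansson, Block 5→Ghosh, Block 6→Ghosh+Varga, Block 7→Dana, Block 8→Dana, Block 9→Jensen, Block 10→Dana.

5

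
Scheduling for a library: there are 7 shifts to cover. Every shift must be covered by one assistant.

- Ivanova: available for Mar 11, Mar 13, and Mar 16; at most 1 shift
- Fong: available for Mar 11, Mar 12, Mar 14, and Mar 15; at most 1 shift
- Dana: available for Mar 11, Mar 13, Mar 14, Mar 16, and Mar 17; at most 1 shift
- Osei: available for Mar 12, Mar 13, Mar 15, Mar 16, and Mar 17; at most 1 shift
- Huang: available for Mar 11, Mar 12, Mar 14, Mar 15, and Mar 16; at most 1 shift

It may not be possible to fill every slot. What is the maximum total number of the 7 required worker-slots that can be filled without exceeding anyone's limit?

Total capacity across all assistants is 1+1+1+1+1 = 5, and 7 slots are needed, so at most 5 can be filled.
An assignment achieving 5: Mar 12→Fong, Mar 13→Ivanova, Mar 14→Huang, Mar 15→Osei, Mar 17→Dana.
Loads: Ivanova 1/1, Fong 1/1, Dana 1/1, Osei 1/1, Huang 1/1.

5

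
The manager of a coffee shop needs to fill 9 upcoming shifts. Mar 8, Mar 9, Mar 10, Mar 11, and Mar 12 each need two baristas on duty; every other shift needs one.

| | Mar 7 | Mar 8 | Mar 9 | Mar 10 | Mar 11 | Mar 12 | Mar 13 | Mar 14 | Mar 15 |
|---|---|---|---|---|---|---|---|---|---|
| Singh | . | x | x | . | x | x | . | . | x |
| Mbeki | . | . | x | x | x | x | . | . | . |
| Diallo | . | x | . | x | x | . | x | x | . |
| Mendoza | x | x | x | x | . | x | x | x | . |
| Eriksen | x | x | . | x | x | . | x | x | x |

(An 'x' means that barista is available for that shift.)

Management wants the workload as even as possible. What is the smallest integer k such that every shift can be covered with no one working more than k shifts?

3

With 5 baristas and 14 worker-slots to fill, someone must work at least ⌈14/5⌉ = 3 shifts, so k ≥ 3.
k = 3 works: Mar 7→Mendoza, Mar 8→Diallo+Mendoza, Mar 9→Singh+Mbeki, Mar 10→Mendoza+Eriksen, Mar 11→Mbeki+Eriksen, Mar 12→Singh+Mbeki, Mar 13→Diallo, Mar 14→Diallo, Mar 15→Singh.
Loads: Singh 3, Mbeki 3, Diallo 3, Mendoza 3, Eriksen 2 — all ≤ 3.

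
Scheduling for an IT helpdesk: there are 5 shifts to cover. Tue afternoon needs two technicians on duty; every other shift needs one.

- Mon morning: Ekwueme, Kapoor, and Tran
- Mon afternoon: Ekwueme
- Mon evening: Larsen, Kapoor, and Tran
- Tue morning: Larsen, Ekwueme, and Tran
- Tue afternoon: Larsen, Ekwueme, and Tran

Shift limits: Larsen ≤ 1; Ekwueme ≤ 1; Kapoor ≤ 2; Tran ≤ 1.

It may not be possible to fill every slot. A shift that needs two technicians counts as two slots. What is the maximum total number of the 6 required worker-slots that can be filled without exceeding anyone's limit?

5

Total capacity across all technicians is 1+1+2+1 = 5, and 6 slots are needed, so at most 5 can be filled.
An assignment achieving 5: Mon morning→Kapoor, Mon afternoon→Ekwueme, Mon evening→Kapoor, Tue morning→Larsen, Tue afternoon→Tran.
Loads: Larsen 1/1, Ekwueme 1/1, Kapoor 2/2, Tran 1/1.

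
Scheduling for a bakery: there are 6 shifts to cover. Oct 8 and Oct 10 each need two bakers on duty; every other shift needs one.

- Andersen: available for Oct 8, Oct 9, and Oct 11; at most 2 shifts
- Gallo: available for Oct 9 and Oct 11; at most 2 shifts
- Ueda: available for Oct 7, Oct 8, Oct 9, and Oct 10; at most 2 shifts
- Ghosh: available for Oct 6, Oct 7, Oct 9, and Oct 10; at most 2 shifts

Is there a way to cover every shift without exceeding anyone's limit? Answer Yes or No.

Total capacity is 8 and 8 slots are needed, so capacity alone doesn't rule it out.
Shifts {Oct 6, Oct 7, Oct 8, Oct 10} need 6 worker-slots in total, but the bakers available for any of those shifts (Andersen, Ueda, and Ghosh) can supply at most 5 among them. So no valid schedule exists.

No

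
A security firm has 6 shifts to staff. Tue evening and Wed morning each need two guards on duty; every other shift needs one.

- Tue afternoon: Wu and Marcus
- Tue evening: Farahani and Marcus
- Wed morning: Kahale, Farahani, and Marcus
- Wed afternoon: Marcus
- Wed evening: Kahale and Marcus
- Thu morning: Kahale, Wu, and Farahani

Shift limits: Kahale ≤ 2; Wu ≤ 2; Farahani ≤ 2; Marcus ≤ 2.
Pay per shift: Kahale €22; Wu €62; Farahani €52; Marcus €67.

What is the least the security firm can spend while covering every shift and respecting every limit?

€406

Tue evening can only be covered by Farahani and Marcus, so that assignment is forced.
Wed afternoon can only be covered by Marcus, so that assignment is forced.
Picking the cheapest available guard for each shift independently would cost €366, but that ignores the shift limits.
An optimal schedule: Tue afternoon→Wu, Tue evening→Farahani+Marcus, Wed morning→Kahale+Farahani, Wed afternoon→Marcus, Wed evening→Kahale, Thu morning→Wu.
Total: 62 + 52 + 67 + 22 + 52 + 67 + 22 + 62 = €406.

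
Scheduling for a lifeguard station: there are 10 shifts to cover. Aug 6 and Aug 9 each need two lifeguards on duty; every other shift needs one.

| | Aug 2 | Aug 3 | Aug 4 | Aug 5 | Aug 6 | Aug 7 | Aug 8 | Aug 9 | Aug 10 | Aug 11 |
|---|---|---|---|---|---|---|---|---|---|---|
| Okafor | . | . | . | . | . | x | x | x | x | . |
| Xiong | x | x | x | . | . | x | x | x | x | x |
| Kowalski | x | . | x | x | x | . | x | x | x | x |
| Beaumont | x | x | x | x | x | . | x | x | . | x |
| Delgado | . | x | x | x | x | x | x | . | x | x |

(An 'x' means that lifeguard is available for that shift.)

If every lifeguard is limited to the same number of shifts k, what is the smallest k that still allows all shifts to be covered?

3

With 5 lifeguards and 12 worker-slots to fill, someone must work at least ⌈12/5⌉ = 3 shifts, so k ≥ 3.
k = 3 works: Aug 2→Xiong, Aug 3→Xiong, Aug 4→Xiong, Aug 5→Kowalski, Aug 6→Kowalski+Beaumont, Aug 7→Okafor, Aug 8→Beaumont, Aug 9→Okafor+Beaumont, Aug 10→Okafor, Aug 11→Kowalski.
Loads: Okafor 3, Xiong 3, Kowalski 3, Beaumont 3, Delgado 0 — all ≤ 3.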